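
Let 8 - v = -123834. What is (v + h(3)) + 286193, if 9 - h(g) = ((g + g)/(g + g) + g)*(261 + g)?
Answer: 408988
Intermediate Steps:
v = 123842 (v = 8 - 1*(-123834) = 8 + 123834 = 123842)
h(g) = 9 - (1 + g)*(261 + g) (h(g) = 9 - ((g + g)/(g + g) + g)*(261 + g) = 9 - ((2*g)/((2*g)) + g)*(261 + g) = 9 - ((2*g)*(1/(2*g)) + g)*(261 + g) = 9 - (1 + g)*(261 + g))
(v + h(3)) + 286193 = (123842 + (-252 - 1*3**2 - 262*3)) + 286193 = (123842 + (-252 - 1*9 - 786)) + 286193 = (123842 + (-252 - 9 - 786)) + 286193 = (123842 - 1047) + 286193 = 122795 + 286193 = 408988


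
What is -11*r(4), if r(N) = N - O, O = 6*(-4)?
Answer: -308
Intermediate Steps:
O = -24
r(N) = 24 + N (r(N) = N - 1*(-24) = N + 24 = 24 + N)
-11*r(4) = -11*(24 + 4) = -11*28 = -308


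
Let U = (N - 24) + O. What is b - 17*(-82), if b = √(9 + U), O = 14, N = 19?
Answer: 1394 + 3*√2 ≈ 1398.2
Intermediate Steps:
U = 9 (U = (19 - 24) + 14 = -5 + 14 = 9)
b = 3*√2 (b = √(9 + 9) = √18 = 3*√2 ≈ 4.2426)
b - 17*(-82) = 3*√2 - 17*(-82) = 3*√2 + 1394 = 1394 + 3*√2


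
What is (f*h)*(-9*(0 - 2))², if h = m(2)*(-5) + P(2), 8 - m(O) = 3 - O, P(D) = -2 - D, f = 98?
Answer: -1238328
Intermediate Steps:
m(O) = 5 + O (m(O) = 8 - (3 - O) = 8 + (-3 + O) = 5 + O)
h = -39 (h = (5 + 2)*(-5) + (-2 - 1*2) = 7*(-5) + (-2 - 2) = -35 - 4 = -39)
(f*h)*(-9*(0 - 2))² = (98*(-39))*(-9*(0 - 2))² = -3822*(-9*(-2))² = -3822*18² = -3822*324 = -1238328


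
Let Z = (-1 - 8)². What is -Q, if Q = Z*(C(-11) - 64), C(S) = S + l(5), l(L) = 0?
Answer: 6075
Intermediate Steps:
C(S) = S (C(S) = S + 0 = S)
Z = 81 (Z = (-9)² = 81)
Q = -6075 (Q = 81*(-11 - 64) = 81*(-75) = -6075)
-Q = -1*(-6075) = 6075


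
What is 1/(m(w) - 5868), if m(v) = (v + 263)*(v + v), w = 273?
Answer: 1/286788 ≈ 3.4869e-6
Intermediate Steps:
m(v) = 2*v*(263 + v) (m(v) = (263 + v)*(2*v) = 2*v*(263 + v))
1/(m(w) - 5868) = 1/(2*273*(263 + 273) - 5868) = 1/(2*273*536 - 5868) = 1/(292656 - 5868) = 1/286788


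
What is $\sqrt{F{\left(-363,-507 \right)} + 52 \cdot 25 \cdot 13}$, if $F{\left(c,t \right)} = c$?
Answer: $\sqrt{16537} \approx 128.6$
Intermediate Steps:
$\sqrt{F{\left(-363,-507 \right)} + 52 \cdot 25 \cdot 13} = \sqrt{-363 + 52 \cdot 25 \cdot 13} = \sqrt{-363 + 1300 \cdot 13} = \sqrt{-363 + 16900} = \sqrt{16537}$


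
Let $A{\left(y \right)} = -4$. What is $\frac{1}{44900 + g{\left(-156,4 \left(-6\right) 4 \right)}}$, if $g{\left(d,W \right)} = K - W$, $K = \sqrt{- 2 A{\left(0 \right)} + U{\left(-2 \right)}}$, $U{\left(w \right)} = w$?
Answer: $\frac{22498}{1012320005} - \frac{\sqrt{6}}{2024640010} \approx 2.2223 \cdot 10^{-5}$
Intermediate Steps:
$K = \sqrt{6}$ ($K = \sqrt{\left(-2\right) \left(-4\right) - 2} = \sqrt{8 - 2} = \sqrt{6} \approx 2.4495$)
$g{\left(d,W \right)} = \sqrt{6} - W$
$\frac{1}{44900 + g{\left(-156,4 \left(-6\right) 4 \right)}} = \frac{1}{44900 - \left(- \sqrt{6} + 4 \left(-6\right) 4\right)} = \frac{1}{44900 + \left(\sqrt{6} - \left(-24\right) 4\right)} = \frac{1}{44900 + \left(\sqrt{6} - -96\right)} = \frac{1}{44900 + \left(\sqrt{6} + 96\right)} = \frac{1}{44900 + \left(96 + \sqrt{6}\right)} = \frac{1}{44996 + \sqrt{6}}$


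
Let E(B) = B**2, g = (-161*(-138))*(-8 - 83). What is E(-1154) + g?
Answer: -690122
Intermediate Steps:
g = -2021838 (g = 22218*(-91) = -2021838)
E(-1154) + g = (-1154)**2 - 2021838 = 1331716 - 2021838 = -690122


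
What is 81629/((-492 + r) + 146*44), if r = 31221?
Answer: 81629/37153 ≈ 2.1971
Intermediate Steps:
81629/((-492 + r) + 146*44) = 81629/((-492 + 31221) + 146*44) = 81629/(30729 + 6424) = 81629/37153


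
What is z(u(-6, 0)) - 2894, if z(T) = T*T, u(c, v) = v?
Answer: -2894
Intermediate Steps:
z(T) = T**2
z(u(-6, 0)) - 2894 = 0**2 - 2894 = 0 - 2894 = -2894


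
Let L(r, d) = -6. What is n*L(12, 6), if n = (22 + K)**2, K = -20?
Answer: -24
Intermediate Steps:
n = 4 (n = (22 - 20)**2 = 2**2 = 4)
n*L(12, 6) = 4*(-6) = -24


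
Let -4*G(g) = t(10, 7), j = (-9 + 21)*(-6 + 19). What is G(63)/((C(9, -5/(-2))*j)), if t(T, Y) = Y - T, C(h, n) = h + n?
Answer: 1/2392 ≈ 0.00041806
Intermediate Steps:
j = 156 (j = 12*13 = 156)
G(g) = ¾ (G(g) = -(7 - 1*10)/4 = -(7 - 10)/4 = -¼*(-3) = ¾)
G(63)/((C(9, -5/(-2))*j)) = 3/(4*(((9 - 5/(-2))*156))) = 3/(4*(((9 - 5*(-½))*156))) = 3/(4*(((9 + 5/2)*156))) = 3/(4*(((23/2)*156))) = (¾)/1794 = (¾)*(1/1794) = 1/2392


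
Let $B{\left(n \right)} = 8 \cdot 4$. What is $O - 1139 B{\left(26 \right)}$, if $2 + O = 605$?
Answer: $-35845$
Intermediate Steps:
$O = 603$ ($O = -2 + 605 = 603$)
$B{\left(n \right)} = 32$
$O - 1139 B{\left(26 \right)} = 603 - 36448 = -35845$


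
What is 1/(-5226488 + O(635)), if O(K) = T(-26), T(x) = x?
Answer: -1/5226514 ≈ -1.9133e-7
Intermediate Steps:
O(K) = -26
1/(-5226488 + O(635)) = 1/(-5226488 - 26) = 1/(-5226514) = -1/5226514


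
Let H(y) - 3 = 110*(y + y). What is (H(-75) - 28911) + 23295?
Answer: -22113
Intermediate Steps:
H(y) = 3 + 220*y (H(y) = 3 + 110*(y + y) = 3 + 110*(2*y) = 3 + 220*y)
(H(-75) - 28911) + 23295 = ((3 + 220*(-75)) - 28911) + 23295 = ((3 - 16500) - 28911) + 23295 = (-16497 - 28911) + 23295 = -45408 + 23295 = -22113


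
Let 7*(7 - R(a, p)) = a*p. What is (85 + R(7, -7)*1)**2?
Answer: 9801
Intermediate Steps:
R(a, p) = 7 - a*p/7
(85 + R(7, -7)*1)**2 = (85 + (7 - 1/7*7*(-7))*1)**2 = (85 + (7 + 7)*1)**2 = (85 + 14*1)**2 = (85 + 14)**2 = 99**2 = 9801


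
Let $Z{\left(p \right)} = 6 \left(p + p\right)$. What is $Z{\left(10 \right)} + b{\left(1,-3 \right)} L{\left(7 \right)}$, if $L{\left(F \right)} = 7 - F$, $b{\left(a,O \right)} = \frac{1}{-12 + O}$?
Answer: $120$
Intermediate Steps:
$Z{\left(p \right)} = 12 p$ ($Z{\left(p \right)} = 6 \cdot 2 p = 12 p$)
$Z{\left(10 \right)} + b{\left(1,-3 \right)} L{\left(7 \right)} = 12 \cdot 10 + \frac{7 - 7}{-12 - 3} = 120 + \frac{7 - 7}{-15} = 120 - 0 = 120 + 0 = 120$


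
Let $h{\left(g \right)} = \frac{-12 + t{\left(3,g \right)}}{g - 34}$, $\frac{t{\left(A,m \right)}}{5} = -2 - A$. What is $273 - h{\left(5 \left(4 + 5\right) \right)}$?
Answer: $\frac{3040}{11} \approx 276.36$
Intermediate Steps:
$t{\left(A,m \right)} = -10 - 5 A$ ($t{\left(A,m \right)} = 5 \left(-2 - A\right) = -10 - 5 A$)
$h{\left(g \right)} = - \frac{37}{-34 + g}$ ($h{\left(g \right)} = \frac{-12 - 25}{g - 34} = \frac{-12 - 25}{-34 + g} = - \frac{37}{-34 + g}$)
$273 - h{\left(5 \left(4 + 5\right) \right)} = 273 - - \frac{37}{-34 + 5 \left(4 + 5\right)} = 273 - - \frac{37}{-34 + 5 \cdot 9} = 273 - - \frac{37}{-34 + 45} = 273 - - \frac{37}{11} = 273 + \frac{37}{11} = \frac{3040}{11}$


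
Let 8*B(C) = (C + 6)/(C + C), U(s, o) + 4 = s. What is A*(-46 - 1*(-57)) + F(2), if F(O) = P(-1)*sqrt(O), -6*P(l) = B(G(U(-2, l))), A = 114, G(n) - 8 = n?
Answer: 1254 - sqrt(2)/24 ≈ 1253.9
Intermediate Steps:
U(s, o) = -4 + s
G(n) = 8 + n
B(C) = (6 + C)/(16*C) (B(C) = ((C + 6)/(C + C))/8 = ((6 + C)/((2*C)))/8 = ((6 + C)*(1/(2*C)))/8 = ((6 + C)/(2*C))/8 = (6 + C)/(16*C))
P(l) = -1/24 (P(l) = -(6 + (8 + (-4 - 2)))/(96*(8 + (-4 - 2))) = -(6 + (8 - 6))/(96*(8 - 6)) = -(6 + 2)/(96*2) = -8/(96*2) = -1/6*1/4 = -1/24)
F(O) = -sqrt(O)/24
A*(-46 - 1*(-57)) + F(2) = 114*(-46 - 1*(-57)) - sqrt(2)/24 = 114*(-46 + 57) - sqrt(2)/24 = 114*11 - sqrt(2)/24 = 1254 - sqrt(2)/24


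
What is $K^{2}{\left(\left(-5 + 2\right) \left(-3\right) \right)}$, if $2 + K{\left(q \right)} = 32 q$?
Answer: $81796$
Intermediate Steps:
$K{\left(q \right)} = -2 + 32 q$
$K^{2}{\left(\left(-5 + 2\right) \left(-3\right) \right)} = \left(-2 + 32 \left(-5 + 2\right) \left(-3\right)\right)^{2} = \left(-2 + 32 \left(\left(-3\right) \left(-3\right)\right)\right)^{2} = \left(-2 + 32 \cdot 9\right)^{2} = \left(-2 + 288\right)^{2} = 286^{2} = 81796$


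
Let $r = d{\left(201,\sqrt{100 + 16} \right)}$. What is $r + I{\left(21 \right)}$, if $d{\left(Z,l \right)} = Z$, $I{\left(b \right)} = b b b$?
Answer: $9462$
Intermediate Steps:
$I{\left(b \right)} = b^{3}$ ($I{\left(b \right)} = b^{2} b = b^{3}$)
$r = 201$
$r + I{\left(21 \right)} = 201 + 21^{3} = 201 + 9261 = 9462$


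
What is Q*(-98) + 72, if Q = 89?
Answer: -8650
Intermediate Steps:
Q*(-98) + 72 = 89*(-98) + 72 = -8722 + 72 = -8650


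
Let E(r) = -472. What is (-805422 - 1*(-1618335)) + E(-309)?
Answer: 812441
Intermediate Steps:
(-805422 - 1*(-1618335)) + E(-309) = (-805422 - 1*(-1618335)) - 472 = (-805422 + 1618335) - 472 = 812913 - 472 = 812441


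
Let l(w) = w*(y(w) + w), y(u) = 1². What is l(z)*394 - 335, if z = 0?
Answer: -335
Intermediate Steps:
y(u) = 1
l(w) = w*(1 + w)
l(z)*394 - 335 = (0*(1 + 0))*394 - 335 = (0*1)*394 - 335 = 0*394 - 335 = 0 - 335 = -335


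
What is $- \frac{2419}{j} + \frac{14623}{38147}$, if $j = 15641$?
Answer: $\frac{136440750}{596657227} \approx 0.22868$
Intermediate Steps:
$- \frac{2419}{j} + \frac{14623}{38147} = - \frac{2419}{15641} + \frac{14623}{38147} = \frac{136440750}{596657227}$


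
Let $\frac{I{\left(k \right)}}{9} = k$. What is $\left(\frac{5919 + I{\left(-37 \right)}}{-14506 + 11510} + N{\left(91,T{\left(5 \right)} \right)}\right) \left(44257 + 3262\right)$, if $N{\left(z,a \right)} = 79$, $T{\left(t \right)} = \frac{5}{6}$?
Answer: $\frac{784396133}{214} \approx 3.6654 \cdot 10^{6}$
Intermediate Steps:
$I{\left(k \right)} = 9 k$
$T{\left(t \right)} = \frac{5}{6}$ ($T{\left(t \right)} = 5 \cdot \frac{1}{6} = \frac{5}{6}$)
$\left(\frac{5919 + I{\left(-37 \right)}}{-14506 + 11510} + N{\left(91,T{\left(5 \right)} \right)}\right) \left(44257 + 3262\right) = \left(\frac{5919 + 9 \left(-37\right)}{-14506 + 11510} + 79\right) \left(44257 + 3262\right) = \left(\frac{5919 - 333}{-2996} + 79\right) 47519 = \left(5586 \left(- \frac{1}{2996}\right) + 79\right) 47519 = \left(- \frac{399}{214} + 79\right) 47519 = \frac{16507}{214} \cdot 47519 = \frac{784396133}{214}$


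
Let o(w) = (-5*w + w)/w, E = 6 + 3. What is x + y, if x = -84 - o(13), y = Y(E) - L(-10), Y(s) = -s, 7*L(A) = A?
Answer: -613/7 ≈ -87.571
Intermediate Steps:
L(A) = A/7
E = 9
o(w) = -4 (o(w) = (-4*w)/w = -4)
y = -53/7 (y = -1*9 - (-10)/7 = -9 - 1*(-10/7) = -9 + 10/7 = -53/7 ≈ -7.5714)
x = -80 (x = -84 - 1*(-4) = -84 + 4 = -80)
x + y = -80 - 53/7 = -613/7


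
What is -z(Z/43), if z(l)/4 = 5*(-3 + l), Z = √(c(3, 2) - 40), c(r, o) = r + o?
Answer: 60 - 20*I*√35/43 ≈ 60.0 - 2.7517*I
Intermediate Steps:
c(r, o) = o + r
Z = I*√35 (Z = √((2 + 3) - 40) = √(5 - 40) = √(-35) = I*√35 ≈ 5.9161*I)
z(l) = -60 + 20*l (z(l) = 4*(5*(-3 + l)) = 4*(-15 + 5*l) = -60 + 20*l)
-z(Z/43) = -(-60 + 20*((I*√35)/43)) = -(-60 + 20*((I*√35)*(1/43))) = -(-60 + 20*(I*√35/43)) = -(-60 + 20*I*√35/43) = 60 - 20*I*√35/43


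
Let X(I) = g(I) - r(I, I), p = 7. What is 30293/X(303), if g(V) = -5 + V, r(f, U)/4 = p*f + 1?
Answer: -30293/8190 ≈ -3.6988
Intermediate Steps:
r(f, U) = 4 + 28*f (r(f, U) = 4*(7*f + 1) = 4*(1 + 7*f) = 4 + 28*f)
X(I) = -9 - 27*I (X(I) = (-5 + I) - (4 + 28*I) = (-5 + I) + (-4 - 28*I) = -9 - 27*I)
30293/X(303) = 30293/(-9 - 27*303) = 30293/(-9 - 8181) = 30293/(-8190) = 30293*(-1/8190) = -30293/8190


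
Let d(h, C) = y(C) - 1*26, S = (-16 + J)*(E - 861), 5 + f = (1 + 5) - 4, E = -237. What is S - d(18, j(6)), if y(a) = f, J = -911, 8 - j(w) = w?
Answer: 1017875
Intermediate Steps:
j(w) = 8 - w
f = -3 (f = -5 + ((1 + 5) - 4) = -5 + (6 - 4) = -5 + 2 = -3)
S = 1017846 (S = (-16 - 911)*(-237 - 861) = -927*(-1098) = 1017846)
y(a) = -3
d(h, C) = -29 (d(h, C) = -3 - 1*26 = -3 - 26 = -29)
S - d(18, j(6)) = 1017846 - 1*(-29) = 1017846 + 29 = 1017875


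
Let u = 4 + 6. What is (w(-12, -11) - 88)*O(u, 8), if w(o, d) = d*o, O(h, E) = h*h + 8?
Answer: 4752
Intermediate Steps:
u = 10
O(h, E) = 8 + h² (O(h, E) = h² + 8 = 8 + h²)
(w(-12, -11) - 88)*O(u, 8) = (-11*(-12) - 88)*(8 + 10²) = (132 - 88)*(8 + 100) = 44*108 = 4752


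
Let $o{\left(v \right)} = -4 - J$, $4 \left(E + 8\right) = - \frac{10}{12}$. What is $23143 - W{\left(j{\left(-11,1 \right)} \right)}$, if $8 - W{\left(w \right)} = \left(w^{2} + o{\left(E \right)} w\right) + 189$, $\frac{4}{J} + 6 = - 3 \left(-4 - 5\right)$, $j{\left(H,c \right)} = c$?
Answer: $\frac{489737}{21} \approx 23321.0$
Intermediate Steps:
$E = - \frac{197}{24}$ ($E = -8 + \frac{\left(-10\right) \frac{1}{12}}{4} = -8 + \frac{1}{4} \left(- \frac{5}{6}\right) = -8 - \frac{5}{24} = - \frac{197}{24} \approx -8.2083$)
$J = \frac{4}{21}$ ($J = \frac{4}{-6 - 3 \left(-4 - 5\right)} = \frac{4}{-6 - -27} = \frac{4}{-6 + 27} = \frac{4}{21} \approx 0.19048$)
$o{\left(v \right)} = - \frac{88}{21}$ ($o{\left(v \right)} = -4 - \frac{4}{21} = - \frac{88}{21}$)
$W{\left(w \right)} = -181 - w^{2} + \frac{88 w}{21}$ ($W{\left(w \right)} = 8 - \left(\left(w^{2} - \frac{88 w}{21}\right) + 189\right) = 8 - \left(189 + w^{2} - \frac{88 w}{21}\right) = -181 - w^{2} + \frac{88 w}{21}$)
$23143 - W{\left(j{\left(-11,1 \right)} \right)} = 23143 - \left(-181 - 1^{2} + \frac{88}{21} \cdot 1\right) = 23143 - \left(-181 - 1 + \frac{88}{21}\right) = 23143 - - \frac{3734}{21} = 23143 + \frac{3734}{21} = \frac{489737}{21}$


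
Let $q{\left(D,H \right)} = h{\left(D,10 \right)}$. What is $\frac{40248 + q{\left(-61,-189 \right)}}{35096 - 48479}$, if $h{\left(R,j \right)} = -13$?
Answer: $- \frac{40235}{13383} \approx -3.0064$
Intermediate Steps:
$q{\left(D,H \right)} = -13$
$\frac{40248 + q{\left(-61,-189 \right)}}{35096 - 48479} = \frac{40248 - 13}{35096 - 48479} = \frac{40235}{-13383} = 40235 \left(- \frac{1}{13383}\right) = - \frac{40235}{13383}$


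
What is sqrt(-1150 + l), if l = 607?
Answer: I*sqrt(543) ≈ 23.302*I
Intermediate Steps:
sqrt(-1150 + l) = sqrt(-1150 + 607) = sqrt(-543) = I*sqrt(543)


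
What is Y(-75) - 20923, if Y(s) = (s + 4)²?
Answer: -15882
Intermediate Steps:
Y(s) = (4 + s)²
Y(-75) - 20923 = (4 - 75)² - 20923 = (-71)² - 20923 = 5041 - 20923 = -15882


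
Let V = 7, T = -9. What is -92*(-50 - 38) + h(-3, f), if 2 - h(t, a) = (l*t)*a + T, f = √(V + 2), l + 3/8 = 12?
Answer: 65693/8 ≈ 8211.6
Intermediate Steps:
l = 93/8 (l = -3/8 + 12 = 93/8 ≈ 11.625)
f = 3 (f = √(7 + 2) = √9 = 3)
h(t, a) = 11 - 93*a*t/8 (h(t, a) = 2 - ((93*t/8)*a - 9) = 2 - (93*a*t/8 - 9) = 2 - (-9 + 93*a*t/8) = 2 + (9 - 93*a*t/8) = 11 - 93*a*t/8)
-92*(-50 - 38) + h(-3, f) = -92*(-50 - 38) + (11 - 93/8*3*(-3)) = -92*(-88) + (11 + 837/8) = 8096 + 925/8 = 65693/8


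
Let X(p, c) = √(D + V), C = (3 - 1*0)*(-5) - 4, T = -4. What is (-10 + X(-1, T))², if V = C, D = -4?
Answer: (10 - I*√23)² ≈ 77.0 - 95.917*I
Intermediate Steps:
C = -19 (C = (3 + 0)*(-5) - 4 = 3*(-5) - 4 = -15 - 4 = -19)
V = -19
X(p, c) = I*√23 (X(p, c) = √(-4 - 19) = √(-23) = I*√23)
(-10 + X(-1, T))² = (-10 + I*√23)²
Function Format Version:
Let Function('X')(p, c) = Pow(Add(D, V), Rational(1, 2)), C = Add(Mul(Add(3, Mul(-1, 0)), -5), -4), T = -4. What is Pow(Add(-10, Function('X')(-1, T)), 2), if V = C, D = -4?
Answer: Pow(Add(10, Mul(-1, I, Pow(23, Rational(1, 2)))), 2) ≈ Add(77.000, Mul(-95.917, I))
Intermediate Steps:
C = -19 (C = Add(Mul(Add(3, 0), -5), -4) = Add(Mul(3, -5), -4) = Add(-15, -4) = -19)
V = -19
Function('X')(p, c) = Mul(I, Pow(23, Rational(1, 2))) (Function('X')(p, c) = Pow(Add(-4, -19), Rational(1, 2)) = Pow(-23, Rational(1, 2)) = Mul(I, Pow(23, Rational(1, 2))))
Pow(Add(-10, Function('X')(-1, T)), 2) = Pow(Add(-10, Mul(I, Pow(23, Rational(1, 2)))), 2)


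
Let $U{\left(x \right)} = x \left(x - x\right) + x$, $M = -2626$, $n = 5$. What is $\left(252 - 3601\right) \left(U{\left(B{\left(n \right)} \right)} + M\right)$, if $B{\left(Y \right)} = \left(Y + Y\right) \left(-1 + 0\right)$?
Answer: $8827964$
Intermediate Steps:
$B{\left(Y \right)} = - 2 Y$ ($B{\left(Y \right)} = 2 Y \left(-1\right) = - 2 Y$)
$U{\left(x \right)} = x$ ($U{\left(x \right)} = x 0 + x = 0 + x = x$)
$\left(252 - 3601\right) \left(U{\left(B{\left(n \right)} \right)} + M\right) = \left(252 - 3601\right) \left(\left(-2\right) 5 - 2626\right) = - 3349 \left(-10 - 2626\right) = \left(-3349\right) \left(-2636\right) = 8827964$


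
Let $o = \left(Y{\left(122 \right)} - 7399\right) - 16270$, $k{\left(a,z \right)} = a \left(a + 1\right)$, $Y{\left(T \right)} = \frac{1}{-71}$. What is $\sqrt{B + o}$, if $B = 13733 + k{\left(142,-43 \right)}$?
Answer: $\frac{\sqrt{52275099}}{71} \approx 101.83$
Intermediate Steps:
$Y{\left(T \right)} = - \frac{1}{71}$
$k{\left(a,z \right)} = a \left(1 + a\right)$
$B = 34039$ ($B = 13733 + 142 \left(1 + 142\right) = 13733 + 142 \cdot 143 = 13733 + 20306 = 34039$)
$o = - \frac{1680500}{71}$ ($o = \left(- \frac{1}{71} - 7399\right) - 16270 = - \frac{525330}{71} - 16270 = - \frac{1680500}{71} \approx -23669.0$)
$\sqrt{B + o} = \sqrt{34039 - \frac{1680500}{71}} = \sqrt{\frac{736269}{71}} = \frac{\sqrt{52275099}}{71}$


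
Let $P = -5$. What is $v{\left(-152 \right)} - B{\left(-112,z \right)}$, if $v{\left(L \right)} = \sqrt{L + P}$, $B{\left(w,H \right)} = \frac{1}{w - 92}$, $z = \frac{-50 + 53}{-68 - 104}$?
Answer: $\frac{1}{204} + i \sqrt{157} \approx 0.004902 + 12.53 i$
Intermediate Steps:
$z = - \frac{3}{172}$ ($z = \frac{3}{-172} = 3 \left(- \frac{1}{172}\right) = - \frac{3}{172} \approx -0.017442$)
$B{\left(w,H \right)} = \frac{1}{-92 + w}$
$v{\left(L \right)} = \sqrt{-5 + L}$ ($v{\left(L \right)} = \sqrt{L - 5} = \sqrt{-5 + L}$)
$v{\left(-152 \right)} - B{\left(-112,z \right)} = \sqrt{-5 - 152} - \frac{1}{-92 - 112} = \sqrt{-157} - \frac{1}{-204} = i \sqrt{157} - - \frac{1}{204} = i \sqrt{157} + \frac{1}{204} = \frac{1}{204} + i \sqrt{157}$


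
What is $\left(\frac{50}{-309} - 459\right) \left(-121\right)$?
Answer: $\frac{17167601}{309} \approx 55559.0$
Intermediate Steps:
$\left(\frac{50}{-309} - 459\right) \left(-121\right) = \left(50 \left(- \frac{1}{309}\right) - 459\right) \left(-121\right) = \left(- \frac{50}{309} - 459\right) \left(-121\right) = \left(- \frac{141881}{309}\right) \left(-121\right) = \frac{17167601}{309}$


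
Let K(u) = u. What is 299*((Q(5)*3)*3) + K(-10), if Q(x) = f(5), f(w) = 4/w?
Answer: 10714/5 ≈ 2142.8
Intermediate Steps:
Q(x) = ⅘ (Q(x) = 4/5 = 4*(⅕) = ⅘)
299*((Q(5)*3)*3) + K(-10) = 299*(((⅘)*3)*3) - 10 = 299*((12/5)*3) - 10 = 299*(36/5) - 10 = 10764/5 - 10 = 10714/5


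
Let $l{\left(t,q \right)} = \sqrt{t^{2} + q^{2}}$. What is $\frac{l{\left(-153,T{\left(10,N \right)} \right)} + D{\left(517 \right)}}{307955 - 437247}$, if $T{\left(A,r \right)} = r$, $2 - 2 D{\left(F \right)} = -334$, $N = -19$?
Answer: $- \frac{42}{32323} - \frac{\sqrt{23770}}{129292} \approx -0.0024918$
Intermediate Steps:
$D{\left(F \right)} = 168$ ($D{\left(F \right)} = 1 - -167 = 1 + 167 = 168$)
$l{\left(t,q \right)} = \sqrt{q^{2} + t^{2}}$
$\frac{l{\left(-153,T{\left(10,N \right)} \right)} + D{\left(517 \right)}}{307955 - 437247} = \frac{\sqrt{\left(-19\right)^{2} + \left(-153\right)^{2}} + 168}{307955 - 437247} = \frac{\sqrt{361 + 23409} + 168}{-129292} = \left(\sqrt{23770} + 168\right) \left(- \frac{1}{129292}\right) = \left(168 + \sqrt{23770}\right) \left(- \frac{1}{129292}\right) = - \frac{42}{32323} - \frac{\sqrt{23770}}{129292}$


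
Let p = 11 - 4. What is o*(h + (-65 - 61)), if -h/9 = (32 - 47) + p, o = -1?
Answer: 54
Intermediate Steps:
p = 7
h = 72 (h = -9*((32 - 47) + 7) = -9*(-15 + 7) = -9*(-8) = 72)
o*(h + (-65 - 61)) = -(72 + (-65 - 61)) = -(72 - 126) = -1*(-54) = 54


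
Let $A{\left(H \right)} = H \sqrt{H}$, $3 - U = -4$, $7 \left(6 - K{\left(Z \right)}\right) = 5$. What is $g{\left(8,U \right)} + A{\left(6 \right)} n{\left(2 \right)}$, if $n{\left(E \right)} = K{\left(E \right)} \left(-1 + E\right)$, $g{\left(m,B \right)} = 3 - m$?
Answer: $-5 + \frac{222 \sqrt{6}}{7} \approx 72.684$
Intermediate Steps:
$K{\left(Z \right)} = \frac{37}{7}$ ($K{\left(Z \right)} = 6 - \frac{5}{7} = \frac{37}{7}$)
$U = 7$ ($U = 3 - -4 = 3 + 4 = 7$)
$n{\left(E \right)} = - \frac{37}{7} + \frac{37 E}{7}$ ($n{\left(E \right)} = \frac{37 \left(-1 + E\right)}{7} = - \frac{37}{7} + \frac{37 E}{7}$)
$A{\left(H \right)} = H^{\frac{3}{2}}$
$g{\left(8,U \right)} + A{\left(6 \right)} n{\left(2 \right)} = \left(3 - 8\right) + 6^{\frac{3}{2}} \left(- \frac{37}{7} + \frac{37}{7} \cdot 2\right) = \left(3 - 8\right) + 6 \sqrt{6} \left(- \frac{37}{7} + \frac{74}{7}\right) = -5 + 6 \sqrt{6} \cdot \frac{37}{7} = -5 + \frac{222 \sqrt{6}}{7}$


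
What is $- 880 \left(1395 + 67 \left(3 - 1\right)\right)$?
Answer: $-1345520$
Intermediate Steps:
$- 880 \left(1395 + 67 \left(3 - 1\right)\right) = - 880 \left(1395 + 67 \cdot 2\right) = - 880 \left(1395 + 134\right) = \left(-880\right) 1529 = -1345520$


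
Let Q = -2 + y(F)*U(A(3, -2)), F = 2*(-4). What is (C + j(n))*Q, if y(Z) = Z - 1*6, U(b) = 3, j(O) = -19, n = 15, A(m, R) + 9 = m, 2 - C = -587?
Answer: -25080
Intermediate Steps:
C = 589 (C = 2 - 1*(-587) = 2 + 587 = 589)
A(m, R) = -9 + m
F = -8
y(Z) = -6 + Z (y(Z) = Z - 6 = -6 + Z)
Q = -44 (Q = -2 + (-6 - 8)*3 = -2 - 14*3 = -2 - 42 = -44)
(C + j(n))*Q = (589 - 19)*(-44) = 570*(-44) = -25080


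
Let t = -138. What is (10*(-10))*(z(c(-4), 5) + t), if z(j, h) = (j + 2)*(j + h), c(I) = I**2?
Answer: -24000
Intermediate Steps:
z(j, h) = (2 + j)*(h + j)
(10*(-10))*(z(c(-4), 5) + t) = (10*(-10))*((((-4)**2)**2 + 2*5 + 2*(-4)**2 + 5*(-4)**2) - 138) = -100*((16**2 + 10 + 2*16 + 5*16) - 138) = -100*((256 + 10 + 32 + 80) - 138) = -100*(378 - 138) = -100*240 = -24000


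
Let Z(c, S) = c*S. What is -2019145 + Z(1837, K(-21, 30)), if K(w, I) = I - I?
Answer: -2019145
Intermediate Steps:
K(w, I) = 0
Z(c, S) = S*c
-2019145 + Z(1837, K(-21, 30)) = -2019145 + 0*1837 = -2019145 + 0 = -2019145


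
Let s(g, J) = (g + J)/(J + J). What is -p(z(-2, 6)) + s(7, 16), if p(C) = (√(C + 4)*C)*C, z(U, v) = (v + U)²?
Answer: 23/32 - 512*√5 ≈ -1144.1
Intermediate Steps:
z(U, v) = (U + v)²
s(g, J) = (J + g)/(2*J) (s(g, J) = (J + g)/((2*J)) = (J + g)*(1/(2*J)) = (J + g)/(2*J))
p(C) = C²*√(4 + C) (p(C) = (√(4 + C)*C)*C = (C*√(4 + C))*C = C²*√(4 + C))
-p(z(-2, 6)) + s(7, 16) = -((-2 + 6)²)²*√(4 + (-2 + 6)²) + (½)*(16 + 7)/16 = -(4²)²*√(4 + 4²) + (½)*(1/16)*23 = -16²*√(4 + 16) + 23/32 = -256*√20 + 23/32 = -256*2*√5 + 23/32 = -512*√5 + 23/32 = 23/32 - 512*√5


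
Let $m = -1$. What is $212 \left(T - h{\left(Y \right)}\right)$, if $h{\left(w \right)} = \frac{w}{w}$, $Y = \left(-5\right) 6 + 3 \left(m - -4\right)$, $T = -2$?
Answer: $-636$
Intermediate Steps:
$Y = -21$ ($Y = \left(-5\right) 6 + 3 \left(-1 - -4\right) = -30 + 3 \left(-1 + 4\right) = -30 + 3 \cdot 3 = -30 + 9 = -21$)
$h{\left(w \right)} = 1$
$212 \left(T - h{\left(Y \right)}\right) = 212 \left(-2 - 1\right) = 212 \left(-3\right) = -636$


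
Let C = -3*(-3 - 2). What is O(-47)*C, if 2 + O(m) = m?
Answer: -735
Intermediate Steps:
O(m) = -2 + m
C = 15 (C = -3*(-5) = 15)
O(-47)*C = (-2 - 47)*15 = -49*15 = -735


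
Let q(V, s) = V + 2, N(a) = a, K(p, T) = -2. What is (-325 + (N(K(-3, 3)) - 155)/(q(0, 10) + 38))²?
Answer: 173106649/1600 ≈ 1.0819e+5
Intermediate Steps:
q(V, s) = 2 + V
(-325 + (N(K(-3, 3)) - 155)/(q(0, 10) + 38))² = (-325 + (-2 - 155)/((2 + 0) + 38))² = (-325 - 157/(2 + 38))² = (-325 - 157/40)² = (-13157/40)² = 173106649/1600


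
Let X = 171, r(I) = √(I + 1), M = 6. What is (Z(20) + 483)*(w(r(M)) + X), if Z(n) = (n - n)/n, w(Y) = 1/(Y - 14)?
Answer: 743015/9 - 23*√7/9 ≈ 82551.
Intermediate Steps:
r(I) = √(1 + I)
w(Y) = 1/(-14 + Y)
Z(n) = 0 (Z(n) = 0/n = 0)
(Z(20) + 483)*(w(r(M)) + X) = (0 + 483)*(1/(-14 + √(1 + 6)) + 171) = 483*(1/(-14 + √7) + 171) = 483*(171 + 1/(-14 + √7)) = 82593 + 483/(-14 + √7)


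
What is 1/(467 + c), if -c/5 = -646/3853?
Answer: 3853/1802581 ≈ 0.0021375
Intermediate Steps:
c = 3230/3853 (c = -(-3230)/3853 = -5*(-646/3853) = 3230/3853 ≈ 0.83831)
1/(467 + c) = 1/(467 + 3230/3853) = 1/(1802581/3853) = 3853/1802581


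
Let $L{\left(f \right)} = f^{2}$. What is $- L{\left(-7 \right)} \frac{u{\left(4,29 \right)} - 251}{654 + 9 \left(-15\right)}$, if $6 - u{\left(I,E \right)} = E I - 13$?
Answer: $\frac{5684}{173} \approx 32.855$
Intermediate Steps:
$u{\left(I,E \right)} = 19 - E I$ ($u{\left(I,E \right)} = 6 - \left(E I - 13\right) = 6 - \left(-13 + E I\right) = 19 - E I$)
$- L{\left(-7 \right)} \frac{u{\left(4,29 \right)} - 251}{654 + 9 \left(-15\right)} = - \left(-7\right)^{2} \frac{\left(19 - 29 \cdot 4\right) - 251}{654 + 9 \left(-15\right)} = \left(-1\right) 49 \frac{\left(19 - 116\right) - 251}{654 - 135} = - 49 \frac{-97 - 251}{519} = - 49 \left(\left(-348\right) \frac{1}{519}\right) = \left(-49\right) \left(- \frac{116}{173}\right) = \frac{5684}{173}$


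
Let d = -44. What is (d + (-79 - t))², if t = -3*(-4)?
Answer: 18225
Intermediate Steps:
t = 12
(d + (-79 - t))² = (-44 + (-79 - 1*12))² = (-44 + (-79 - 12))² = (-44 - 91)² = (-135)² = 18225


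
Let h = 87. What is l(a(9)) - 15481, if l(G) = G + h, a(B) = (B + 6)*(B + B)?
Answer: -15124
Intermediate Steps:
a(B) = 2*B*(6 + B) (a(B) = (6 + B)*(2*B) = 2*B*(6 + B))
l(G) = 87 + G (l(G) = G + 87 = 87 + G)
l(a(9)) - 15481 = (87 + 2*9*(6 + 9)) - 15481 = (87 + 2*9*15) - 15481 = (87 + 270) - 15481 = 357 - 15481 = -15124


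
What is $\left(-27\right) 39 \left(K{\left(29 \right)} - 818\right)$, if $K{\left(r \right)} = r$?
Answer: $830817$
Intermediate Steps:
$\left(-27\right) 39 \left(K{\left(29 \right)} - 818\right) = \left(-27\right) 39 \left(29 - 818\right) = \left(-1053\right) \left(-789\right) = 830817$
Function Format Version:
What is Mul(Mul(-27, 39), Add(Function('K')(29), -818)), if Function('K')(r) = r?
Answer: 830817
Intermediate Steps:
Mul(Mul(-27, 39), Add(Function('K')(29), -818)) = Mul(Mul(-27, 39), Add(29, -818)) = Mul(-1053, -789) = 830817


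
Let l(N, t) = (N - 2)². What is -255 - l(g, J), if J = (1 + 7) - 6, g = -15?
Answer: -544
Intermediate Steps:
J = 2 (J = 8 - 6 = 2)
l(N, t) = (-2 + N)²
-255 - l(g, J) = -255 - (-2 - 15)² = -255 - 1*(-17)² = -255 - 1*289 = -255 - 289 = -544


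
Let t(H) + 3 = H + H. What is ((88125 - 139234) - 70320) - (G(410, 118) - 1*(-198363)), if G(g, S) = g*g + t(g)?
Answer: -488709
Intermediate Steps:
t(H) = -3 + 2*H (t(H) = -3 + (H + H) = -3 + 2*H)
G(g, S) = -3 + g² + 2*g (G(g, S) = g*g + (-3 + 2*g) = g² + (-3 + 2*g) = -3 + g² + 2*g)
((88125 - 139234) - 70320) - (G(410, 118) - 1*(-198363)) = ((88125 - 139234) - 70320) - ((-3 + 410² + 2*410) - 1*(-198363)) = (-51109 - 70320) - ((-3 + 168100 + 820) + 198363) = -121429 - (168917 + 198363) = -121429 - 1*367280 = -121429 - 367280 = -488709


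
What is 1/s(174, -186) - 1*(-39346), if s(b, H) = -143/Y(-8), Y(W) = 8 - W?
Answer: 5626462/143 ≈ 39346.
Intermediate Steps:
s(b, H) = -143/16 (s(b, H) = -143/(8 - 1*(-8)) = -143/(8 + 8) = -143/16)
1/s(174, -186) - 1*(-39346) = 1/(-143/16) - 1*(-39346) = -16/143 + 39346 = 5626462/143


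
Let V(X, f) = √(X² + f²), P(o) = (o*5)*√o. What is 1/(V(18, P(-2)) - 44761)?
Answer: -44761/2003546997 - 2*√31/2003546997 ≈ -2.2346e-5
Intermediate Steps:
P(o) = 5*o^(3/2) (P(o) = (5*o)*√o = 5*o^(3/2))
1/(V(18, P(-2)) - 44761) = 1/(√(18² + (5*(-2)^(3/2))²) - 44761) = 1/(√(324 + (5*(-2*I*√2))²) - 44761) = 1/(√(324 + (-10*I*√2)²) - 44761) = 1/(√(324 - 200) - 44761) = 1/(√124 - 44761) = 1/(2*√31 - 44761) = 1/(-44761 + 2*√31)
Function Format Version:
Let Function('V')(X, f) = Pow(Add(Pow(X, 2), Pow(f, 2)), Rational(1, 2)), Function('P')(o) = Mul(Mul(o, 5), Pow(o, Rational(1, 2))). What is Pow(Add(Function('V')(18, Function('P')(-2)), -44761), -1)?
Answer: Add(Rational(-44761, 2003546997), Mul(Rational(-2, 2003546997), Pow(31, Rational(1, 2)))) ≈ -2.2346e-5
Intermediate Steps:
Function('P')(o) = Mul(5, Pow(o, Rational(3, 2))) (Function('P')(o) = Mul(Mul(5, o), Pow(o, Rational(1, 2))) = Mul(5, Pow(o, Rational(3, 2))))
Pow(Add(Function('V')(18, Function('P')(-2)), -44761), -1) = Pow(Add(Pow(Add(Pow(18, 2), Pow(Mul(5, Pow(-2, Rational(3, 2))), 2)), Rational(1, 2)), -44761), -1) = Pow(Add(Pow(Add(324, Pow(Mul(5, Mul(-2, I, Pow(2, Rational(1, 2)))), 2)), Rational(1, 2)), -44761), -1) = Pow(Add(Pow(Add(324, Pow(Mul(-10, I, Pow(2, Rational(1, 2))), 2)), Rational(1, 2)), -44761), -1) = Pow(Add(Pow(Add(324, -200), Rational(1, 2)), -44761), -1) = Pow(Add(Pow(124, Rational(1, 2)), -44761), -1) = Pow(Add(Mul(2, Pow(31, Rational(1, 2))), -44761), -1) = Pow(Add(-44761, Mul(2, Pow(31, Rational(1, 2)))), -1)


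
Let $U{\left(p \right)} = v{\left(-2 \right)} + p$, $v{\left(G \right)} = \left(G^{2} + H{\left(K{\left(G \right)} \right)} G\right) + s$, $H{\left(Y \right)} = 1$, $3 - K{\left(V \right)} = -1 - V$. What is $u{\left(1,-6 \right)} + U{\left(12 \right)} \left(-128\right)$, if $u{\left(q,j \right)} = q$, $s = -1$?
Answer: $-1663$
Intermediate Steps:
$K{\left(V \right)} = 4 + V$ ($K{\left(V \right)} = 3 - \left(-1 - V\right) = 3 + \left(1 + V\right) = 4 + V$)
$v{\left(G \right)} = -1 + G + G^{2}$ ($v{\left(G \right)} = \left(G^{2} + 1 G\right) - 1 = \left(G^{2} + G\right) - 1 = \left(G + G^{2}\right) - 1 = -1 + G + G^{2}$)
$U{\left(p \right)} = 1 + p$ ($U{\left(p \right)} = \left(-1 - 2 + \left(-2\right)^{2}\right) + p = \left(-1 - 2 + 4\right) + p = 1 + p$)
$u{\left(1,-6 \right)} + U{\left(12 \right)} \left(-128\right) = 1 + \left(1 + 12\right) \left(-128\right) = 1 + 13 \left(-128\right) = 1 - 1664 = -1663$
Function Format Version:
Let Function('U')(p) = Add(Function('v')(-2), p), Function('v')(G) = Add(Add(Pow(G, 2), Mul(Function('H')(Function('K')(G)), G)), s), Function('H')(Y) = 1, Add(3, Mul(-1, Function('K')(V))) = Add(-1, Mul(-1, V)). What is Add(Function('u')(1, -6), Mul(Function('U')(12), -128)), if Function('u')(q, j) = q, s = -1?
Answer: -1663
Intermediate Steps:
Function('K')(V) = Add(4, V) (Function('K')(V) = Add(3, Mul(-1, Add(-1, Mul(-1, V)))) = Add(3, Add(1, V)) = Add(4, V))
Function('v')(G) = Add(-1, G, Pow(G, 2)) (Function('v')(G) = Add(Add(Pow(G, 2), Mul(1, G)), -1) = Add(Add(Pow(G, 2), G), -1) = Add(Add(G, Pow(G, 2)), -1) = Add(-1, G, Pow(G, 2)))
Function('U')(p) = Add(1, p) (Function('U')(p) = Add(Add(-1, -2, Pow(-2, 2)), p) = Add(Add(-1, -2, 4), p) = Add(1, p))
Add(Function('u')(1, -6), Mul(Function('U')(12), -128)) = Add(1, Mul(Add(1, 12), -128)) = Add(1, Mul(13, -128)) = Add(1, -1664) = -1663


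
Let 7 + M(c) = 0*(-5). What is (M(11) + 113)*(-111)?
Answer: -11766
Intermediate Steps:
M(c) = -7 (M(c) = -7 + 0*(-5) = -7 + 0 = -7)
(M(11) + 113)*(-111) = (-7 + 113)*(-111) = 106*(-111) = -11766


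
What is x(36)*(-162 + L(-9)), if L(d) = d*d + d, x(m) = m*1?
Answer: -3240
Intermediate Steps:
x(m) = m
L(d) = d + d**2 (L(d) = d**2 + d = d + d**2)
x(36)*(-162 + L(-9)) = 36*(-162 - 9*(1 - 9)) = 36*(-162 - 9*(-8)) = 36*(-162 + 72) = 36*(-90) = -3240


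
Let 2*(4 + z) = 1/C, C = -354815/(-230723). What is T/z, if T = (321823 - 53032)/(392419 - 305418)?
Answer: -190742157330/226880946797 ≈ -0.84071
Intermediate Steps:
C = 354815/230723 (C = -354815*(-1/230723) = 354815/230723 ≈ 1.5378)
T = 268791/87001 ≈ 3.0895
z = -2607797/709630 (z = -4 + 1/(2*(354815/230723)) = -4 + (1/2)*(230723/354815) = -4 + 230723/709630 = -2607797/709630 ≈ -3.6749)
T/z = 268791/(87001*(-2607797/709630)) = (268791/87001)*(-709630/2607797) = -190742157330/226880946797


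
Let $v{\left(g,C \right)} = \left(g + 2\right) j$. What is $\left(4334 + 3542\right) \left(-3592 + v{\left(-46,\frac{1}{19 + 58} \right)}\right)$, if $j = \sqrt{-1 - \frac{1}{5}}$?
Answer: $-28290592 - \frac{346544 i \sqrt{30}}{5} \approx -2.8291 \cdot 10^{7} - 3.7962 \cdot 10^{5} i$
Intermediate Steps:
$j = \frac{i \sqrt{30}}{5}$ ($j = \sqrt{-1 - \frac{1}{5}} = \sqrt{- \frac{6}{5}} = \frac{i \sqrt{30}}{5} \approx 1.0954 i$)
$v{\left(g,C \right)} = \frac{i \sqrt{30} \left(2 + g\right)}{5}$ ($v{\left(g,C \right)} = \left(g + 2\right) \frac{i \sqrt{30}}{5} = \left(2 + g\right) \frac{i \sqrt{30}}{5} = \frac{i \sqrt{30} \left(2 + g\right)}{5}$)
$\left(4334 + 3542\right) \left(-3592 + v{\left(-46,\frac{1}{19 + 58} \right)}\right) = \left(4334 + 3542\right) \left(-3592 + \frac{i \sqrt{30} \left(2 - 46\right)}{5}\right) = 7876 \left(-3592 + \frac{1}{5} i \sqrt{30} \left(-44\right)\right) = 7876 \left(-3592 - \frac{44 i \sqrt{30}}{5}\right) = -28290592 - \frac{346544 i \sqrt{30}}{5}$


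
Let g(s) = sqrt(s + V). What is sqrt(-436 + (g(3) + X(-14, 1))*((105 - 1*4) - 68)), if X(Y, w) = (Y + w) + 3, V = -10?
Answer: sqrt(-766 + 33*I*sqrt(7)) ≈ 1.5748 + 27.721*I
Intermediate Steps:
X(Y, w) = 3 + Y + w
g(s) = sqrt(-10 + s) (g(s) = sqrt(s - 10) = sqrt(-10 + s))
sqrt(-436 + (g(3) + X(-14, 1))*((105 - 1*4) - 68)) = sqrt(-436 + (sqrt(-10 + 3) + (3 - 14 + 1))*((105 - 1*4) - 68)) = sqrt(-436 + (sqrt(-7) - 10)*((105 - 4) - 68)) = sqrt(-436 + (I*sqrt(7) - 10)*(101 - 68)) = sqrt(-436 + (-10 + I*sqrt(7))*33) = sqrt(-436 + (-330 + 33*I*sqrt(7))) = sqrt(-766 + 33*I*sqrt(7))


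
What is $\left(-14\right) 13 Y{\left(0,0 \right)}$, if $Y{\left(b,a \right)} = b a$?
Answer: $0$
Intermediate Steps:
$Y{\left(b,a \right)} = a b$
$\left(-14\right) 13 Y{\left(0,0 \right)} = \left(-14\right) 13 \cdot 0 \cdot 0 = \left(-182\right) 0 = 0$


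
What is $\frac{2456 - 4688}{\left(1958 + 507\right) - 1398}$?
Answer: $- \frac{2232}{1067} \approx -2.0918$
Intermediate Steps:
$\frac{2456 - 4688}{\left(1958 + 507\right) - 1398} = - \frac{2232}{2465 - 1398} = - \frac{2232}{1067}$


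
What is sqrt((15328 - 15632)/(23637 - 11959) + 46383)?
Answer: sqrt(1581377450215)/5839 ≈ 215.37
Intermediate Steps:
sqrt((15328 - 15632)/(23637 - 11959) + 46383) = sqrt(-304/11678 + 46383) = sqrt(-304*1/11678 + 46383) = sqrt(-152/5839 + 46383) = sqrt(270830185/5839) = sqrt(1581377450215)/5839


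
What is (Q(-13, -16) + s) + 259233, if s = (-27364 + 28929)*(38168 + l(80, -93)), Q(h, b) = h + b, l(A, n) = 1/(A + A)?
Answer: 1919748281/32 ≈ 5.9992e+7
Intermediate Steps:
l(A, n) = 1/(2*A)
Q(h, b) = b + h
s = 1911453753/32 (s = (-27364 + 28929)*(38168 + (½)/80) = 1565*(38168 + (½)*(1/80)) = 1565*(38168 + 1/160) = 1565*(6106881/160) = 1911453753/32 ≈ 5.9733e+7)
(Q(-13, -16) + s) + 259233 = ((-16 - 13) + 1911453753/32) + 259233 = (-29 + 1911453753/32) + 259233 = 1911452825/32 + 259233 = 1919748281/32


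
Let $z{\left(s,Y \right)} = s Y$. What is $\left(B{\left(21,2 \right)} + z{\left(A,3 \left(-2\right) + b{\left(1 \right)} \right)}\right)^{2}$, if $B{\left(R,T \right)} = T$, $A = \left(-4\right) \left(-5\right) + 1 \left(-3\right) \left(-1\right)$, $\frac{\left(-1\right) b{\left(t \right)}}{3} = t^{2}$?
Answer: $42025$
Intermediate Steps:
$b{\left(t \right)} = - 3 t^{2}$
$A = 23$ ($A = 20 - -3 = 20 + 3 = 23$)
$z{\left(s,Y \right)} = Y s$
$\left(B{\left(21,2 \right)} + z{\left(A,3 \left(-2\right) + b{\left(1 \right)} \right)}\right)^{2} = \left(2 + \left(3 \left(-2\right) - 3 \cdot 1^{2}\right) 23\right)^{2} = \left(2 + \left(-6 - 3\right) 23\right)^{2} = \left(2 - 207\right)^{2} = \left(-205\right)^{2} = 42025$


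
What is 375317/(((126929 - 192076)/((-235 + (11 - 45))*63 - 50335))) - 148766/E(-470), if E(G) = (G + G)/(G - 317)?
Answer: 8054809185293/30619090 ≈ 2.6307e+5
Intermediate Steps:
E(G) = 2*G/(-317 + G) (E(G) = (2*G)/(-317 + G) = 2*G/(-317 + G))
375317/(((126929 - 192076)/((-235 + (11 - 45))*63 - 50335))) - 148766/E(-470) = 375317/(((126929 - 192076)/((-235 + (11 - 45))*63 - 50335))) - 148766/(2*(-470)/(-317 - 470)) = 375317/((-65147/((-235 - 34)*63 - 50335))) - 148766/(2*(-470)/(-787)) = 375317/((-65147/(-269*63 - 50335))) - 148766/(2*(-470)*(-1/787)) = 375317/((-65147/(-16947 - 50335))) - 148766/940/787 = 375317/((-65147/(-67282))) - 148766*787/940 = 375317/((-65147*(-1/67282))) - 58539421/470 = 375317/(65147/67282) - 58539421/470 = 375317*(67282/65147) - 58539421/470 = 25252078394/65147 - 58539421/470 = 8054809185293/30619090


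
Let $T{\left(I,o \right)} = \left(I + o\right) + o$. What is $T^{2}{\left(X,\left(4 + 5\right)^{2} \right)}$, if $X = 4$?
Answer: $27556$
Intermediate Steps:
$T{\left(I,o \right)} = I + 2 o$
$T^{2}{\left(X,\left(4 + 5\right)^{2} \right)} = \left(4 + 2 \left(4 + 5\right)^{2}\right)^{2} = \left(4 + 2 \cdot 9^{2}\right)^{2} = \left(4 + 2 \cdot 81\right)^{2} = \left(4 + 162\right)^{2} = 166^{2} = 27556$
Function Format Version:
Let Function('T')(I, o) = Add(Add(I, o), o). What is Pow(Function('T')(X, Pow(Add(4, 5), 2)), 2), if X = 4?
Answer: 27556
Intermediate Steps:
Function('T')(I, o) = Add(I, Mul(2, o))
Pow(Function('T')(X, Pow(Add(4, 5), 2)), 2) = Pow(Add(4, Mul(2, Pow(Add(4, 5), 2))), 2) = Pow(Add(4, Mul(2, Pow(9, 2))), 2) = Pow(Add(4, Mul(2, 81)), 2) = Pow(Add(4, 162), 2) = Pow(166, 2) = 27556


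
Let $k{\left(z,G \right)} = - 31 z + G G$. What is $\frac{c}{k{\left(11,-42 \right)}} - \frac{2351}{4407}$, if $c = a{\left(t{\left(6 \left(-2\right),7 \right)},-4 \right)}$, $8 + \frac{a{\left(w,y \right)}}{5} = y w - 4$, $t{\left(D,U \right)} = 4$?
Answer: $- \frac{3962453}{6271161} \approx -0.63185$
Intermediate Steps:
$a{\left(w,y \right)} = -60 + 5 w y$ ($a{\left(w,y \right)} = -40 + 5 \left(y w - 4\right) = -40 + 5 \left(w y - 4\right) = -40 + 5 \left(-4 + w y\right) = -40 + \left(-20 + 5 w y\right) = -60 + 5 w y$)
$c = -140$ ($c = -60 + 5 \cdot 4 \left(-4\right) = -60 - 80 = -140$)
$k{\left(z,G \right)} = G^{2} - 31 z$ ($k{\left(z,G \right)} = - 31 z + G^{2} = G^{2} - 31 z$)
$\frac{c}{k{\left(11,-42 \right)}} - \frac{2351}{4407} = - \frac{140}{\left(-42\right)^{2} - 341} - \frac{2351}{4407} = - \frac{140}{1764 - 341} - \frac{2351}{4407} = - \frac{140}{1423} - \frac{2351}{4407} = - \frac{3962453}{6271161}$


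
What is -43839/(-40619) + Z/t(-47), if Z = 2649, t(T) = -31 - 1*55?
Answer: -103829577/3493234 ≈ -29.723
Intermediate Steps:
t(T) = -86 (t(T) = -31 - 55 = -86)
-43839/(-40619) + Z/t(-47) = -43839/(-40619) + 2649/(-86) = -43839*(-1/40619) + 2649*(-1/86) = 43839/40619 - 2649/86 = -103829577/3493234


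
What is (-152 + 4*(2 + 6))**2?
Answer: 14400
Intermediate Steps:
(-152 + 4*(2 + 6))**2 = (-152 + 4*8)**2 = (-152 + 32)**2 = (-120)**2 = 14400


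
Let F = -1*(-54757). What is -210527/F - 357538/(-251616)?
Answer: -16697126683/6888868656 ≈ -2.4238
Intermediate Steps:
F = 54757
-210527/F - 357538/(-251616) = -210527/54757 - 357538/(-251616) = -210527*1/54757 - 357538*(-1/251616) = -210527/54757 + 178769/125808 = -16697126683/6888868656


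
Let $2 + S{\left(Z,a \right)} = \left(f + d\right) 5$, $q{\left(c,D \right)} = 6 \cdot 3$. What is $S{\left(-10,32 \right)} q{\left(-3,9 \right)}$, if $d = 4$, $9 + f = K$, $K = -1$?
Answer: $-576$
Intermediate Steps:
$f = -10$ ($f = -9 - 1 = -10$)
$q{\left(c,D \right)} = 18$
$S{\left(Z,a \right)} = -32$ ($S{\left(Z,a \right)} = -2 + \left(-10 + 4\right) 5 = -2 - 30 = -32$)
$S{\left(-10,32 \right)} q{\left(-3,9 \right)} = \left(-32\right) 18 = -576$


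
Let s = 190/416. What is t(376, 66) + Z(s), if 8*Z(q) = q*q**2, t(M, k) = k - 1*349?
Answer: -20372679393/71991296 ≈ -282.99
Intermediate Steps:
t(M, k) = -349 + k (t(M, k) = k - 349 = -349 + k)
s = 95/208 (s = 190*(1/416) = 95/208 ≈ 0.45673)
Z(q) = q**3/8 (Z(q) = (q*q**2)/8 = q**3/8)
t(376, 66) + Z(s) = (-349 + 66) + (95/208)**3/8 = -283 + (1/8)*(857375/8998912) = -283 + 857375/71991296 = -20372679393/71991296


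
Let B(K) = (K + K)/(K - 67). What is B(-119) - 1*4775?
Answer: -443956/93 ≈ -4773.7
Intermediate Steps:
B(K) = 2*K/(-67 + K) (B(K) = (2*K)/(-67 + K) = 2*K/(-67 + K))
B(-119) - 1*4775 = 2*(-119)/(-67 - 119) - 1*4775 = 2*(-119)/(-186) - 4775 = 2*(-119)*(-1/186) - 4775 = 119/93 - 4775 = -443956/93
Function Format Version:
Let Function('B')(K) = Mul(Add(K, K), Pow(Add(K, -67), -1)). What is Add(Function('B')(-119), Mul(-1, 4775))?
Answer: Rational(-443956, 93) ≈ -4773.7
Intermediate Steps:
Function('B')(K) = Mul(2, K, Pow(Add(-67, K), -1)) (Function('B')(K) = Mul(Mul(2, K), Pow(Add(-67, K), -1)) = Mul(2, K, Pow(Add(-67, K), -1)))
Add(Function('B')(-119), Mul(-1, 4775)) = Add(Mul(2, -119, Pow(Add(-67, -119), -1)), Mul(-1, 4775)) = Add(Mul(2, -119, Pow(-186, -1)), -4775) = Add(Mul(2, -119, Rational(-1, 186)), -4775) = Add(Rational(119, 93), -4775) = Rational(-443956, 93)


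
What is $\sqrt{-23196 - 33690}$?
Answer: $i \sqrt{56886} \approx 238.51 i$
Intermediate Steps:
$\sqrt{-23196 - 33690} = \sqrt{-56886} = i \sqrt{56886}$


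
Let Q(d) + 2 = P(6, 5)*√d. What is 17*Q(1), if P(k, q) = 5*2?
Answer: 136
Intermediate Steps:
P(k, q) = 10
Q(d) = -2 + 10*√d
17*Q(1) = 17*(-2 + 10*√1) = 17*(-2 + 10*1) = 17*(-2 + 10) = 17*8 = 136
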